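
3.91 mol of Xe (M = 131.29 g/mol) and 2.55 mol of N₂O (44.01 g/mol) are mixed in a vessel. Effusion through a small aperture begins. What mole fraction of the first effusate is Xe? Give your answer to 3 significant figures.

Effusion rate of each component ∝ n_i/√M_i (partial pressure × 1/√M).
So x_Xe in the escaping gas = (n_Xe/√M_Xe) / Σ(n_i/√M_i)
= (3.91/√131.29) / (3.91/√131.29 + 2.55/√44.01) = 0.3412/(0.3412 + 0.3844) = 0.470.

0.470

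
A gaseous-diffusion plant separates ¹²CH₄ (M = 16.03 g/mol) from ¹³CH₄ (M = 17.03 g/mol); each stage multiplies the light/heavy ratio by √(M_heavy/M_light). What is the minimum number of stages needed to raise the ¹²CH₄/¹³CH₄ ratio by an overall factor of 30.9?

Single-stage factor α = √(17.03/16.03), so ln α = ½ ln(1.06238) = 0.03026.
Need α^N ≥ 30.9 ⇒ N ≥ ln(30.9) / ln α = 3.431 / 0.03026 = 113.39.
Rounding up, N = 114 stages.

114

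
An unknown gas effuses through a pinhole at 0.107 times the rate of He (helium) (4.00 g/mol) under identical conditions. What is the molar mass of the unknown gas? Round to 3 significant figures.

349 g/mol

Since effusion rate ∝ 1/√M, rate_X/rate_He = √(M_He/M_X).
0.107 = √(4.00/M_X)
M_X = 4.00 / 0.107² = 4.00 / 0.01145 = 349 g/mol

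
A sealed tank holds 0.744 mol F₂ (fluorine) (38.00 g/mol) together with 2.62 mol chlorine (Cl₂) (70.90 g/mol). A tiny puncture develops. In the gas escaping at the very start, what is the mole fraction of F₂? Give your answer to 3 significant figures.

0.279

Rate_i ∝ x_i/√M_i (Graham's law weighted by mole fraction), so the effusate composition follows n_i/√M_i.
x_F₂(eff) = (n_F₂/√M_F₂) / (n_F₂/√M_F₂ + n_Cl₂/√M_Cl₂)
= (0.744/√38.00) / (0.744/√38.00 + 2.62/√70.90) = 0.1207/(0.1207 + 0.3112) = 0.279.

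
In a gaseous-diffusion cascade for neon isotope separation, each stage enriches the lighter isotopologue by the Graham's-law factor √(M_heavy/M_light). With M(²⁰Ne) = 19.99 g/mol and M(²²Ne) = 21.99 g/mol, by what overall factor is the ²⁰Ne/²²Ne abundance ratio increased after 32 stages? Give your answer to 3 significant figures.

4.60

After 32 stages the ratio has grown by (√(21.99/19.99))^32 = (21.99/19.99)^(32/2).
= 1.10005^16 = 4.60.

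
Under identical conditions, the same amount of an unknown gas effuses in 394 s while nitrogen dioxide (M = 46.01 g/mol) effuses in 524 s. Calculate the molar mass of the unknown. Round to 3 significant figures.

Since effusion rate ∝ 1/√M, t_X/t_NO₂ = √(M_X/M_NO₂).
394/524 = 0.7519 = √(M_X/46.01)
M_X = 46.01 × 0.7519² = 46.01 × 0.5654 = 26.0 g/mol

26.0 g/mol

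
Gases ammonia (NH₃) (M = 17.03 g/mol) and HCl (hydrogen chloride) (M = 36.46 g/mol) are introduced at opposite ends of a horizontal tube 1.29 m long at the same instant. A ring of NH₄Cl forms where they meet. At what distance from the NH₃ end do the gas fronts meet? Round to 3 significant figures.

0.766 m

Graham's law gives d_NH₃/d_HCl = rate_NH₃/rate_HCl = √(M_HCl/M_NH₃) = √(36.46/17.03) = 1.463.
With d_NH₃ + d_HCl = 1.29 m, d_HCl = 1.29/(1 + 1.463) = 0.5237 m.
d_NH₃ = 1.29 − 0.5237 = 0.766 m.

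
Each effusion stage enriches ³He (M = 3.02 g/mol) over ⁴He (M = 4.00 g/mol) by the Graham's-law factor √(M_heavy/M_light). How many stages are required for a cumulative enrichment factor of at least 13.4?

Per stage α = (4.00/3.02)^(1/2) = 1.32450^0.5, giving ln α = 0.1405.
Need α^N ≥ 13.4 ⇒ N ≥ ln(13.4) / ln α = 2.595 / 0.1405 = 18.47.
So at least 19 stages are needed.

19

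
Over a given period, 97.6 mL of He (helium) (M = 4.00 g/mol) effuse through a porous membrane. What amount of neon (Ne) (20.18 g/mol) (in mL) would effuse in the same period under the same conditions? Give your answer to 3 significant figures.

43.5 mL

Graham's law gives rate_Ne/rate_He = √(M_He/M_Ne) = √(4.00/20.18) = √0.1982 = 0.4452.
So the volume for Ne is 97.6 × 0.4452 = 43.5 mL.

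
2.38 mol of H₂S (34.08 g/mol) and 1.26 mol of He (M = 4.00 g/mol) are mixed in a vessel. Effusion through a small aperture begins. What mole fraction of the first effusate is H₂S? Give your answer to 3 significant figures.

The effusion rate of species i is ∝ p_i/√M_i ∝ n_i/√M_i.
So x_H₂S in the escaping gas = (n_H₂S/√M_H₂S) / Σ(n_i/√M_i)
= (2.38/√34.08) / (2.38/√34.08 + 1.26/√4.00) = 0.4077/(0.4077 + 0.6300) = 0.393.

0.393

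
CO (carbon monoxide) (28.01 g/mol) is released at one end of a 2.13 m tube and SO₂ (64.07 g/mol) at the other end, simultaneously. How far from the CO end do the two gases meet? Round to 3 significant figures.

1.28 m

Distances travelled in equal time are proportional to diffusion rates, so d_CO/d_SO₂ = √(M_SO₂/M_CO) = √(64.07/28.01) = 1.512.
With d_CO + d_SO₂ = 2.13 m, d_SO₂ = 2.13/(1 + 1.512) = 0.8478 m.
d_CO = 2.13 − 0.8478 = 1.28 m.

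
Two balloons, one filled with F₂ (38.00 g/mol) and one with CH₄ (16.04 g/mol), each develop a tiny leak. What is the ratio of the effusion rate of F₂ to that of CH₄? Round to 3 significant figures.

0.650

Using Graham's law: rate_F₂/rate_CH₄ = √(M_CH₄/M_F₂) = √(16.04/38.00) = √0.4221 = 0.650.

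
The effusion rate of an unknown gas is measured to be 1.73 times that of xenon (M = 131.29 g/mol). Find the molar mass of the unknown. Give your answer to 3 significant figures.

By Graham's law, rate_X/rate_Xe = √(M_Xe/M_X).
1.73 = √(131.29/M_X)
M_X = 131.29 / 1.73² = 131.29 / 2.993 = 43.9 g/mol

43.9 g/mol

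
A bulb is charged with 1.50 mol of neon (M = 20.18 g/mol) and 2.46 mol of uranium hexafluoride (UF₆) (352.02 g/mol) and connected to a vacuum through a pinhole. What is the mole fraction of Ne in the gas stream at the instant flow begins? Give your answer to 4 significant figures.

0.7180

Rate_i ∝ x_i/√M_i (Graham's law weighted by mole fraction), so the effusate composition follows n_i/√M_i.
x_Ne(eff) = (n_Ne/√M_Ne) / (n_Ne/√M_Ne + n_UF₆/√M_UF₆)
= (1.50/√20.18) / (1.50/√20.18 + 2.46/√352.02) = 0.3339/(0.3339 + 0.1311) = 0.7180.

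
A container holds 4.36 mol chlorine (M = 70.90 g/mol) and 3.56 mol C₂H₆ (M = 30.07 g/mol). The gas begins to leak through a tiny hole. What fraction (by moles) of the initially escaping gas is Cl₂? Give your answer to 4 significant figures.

0.4437

Each component's effusion rate ∝ (its partial pressure)·(1/√M) ∝ n_i/√M_i.
x_Cl₂(eff) = (n_Cl₂/√M_Cl₂) / (n_Cl₂/√M_Cl₂ + n_C₂H₆/√M_C₂H₆)
= (4.36/√70.90) / (4.36/√70.90 + 3.56/√30.07) = 0.5178/(0.5178 + 0.6492) = 0.4437.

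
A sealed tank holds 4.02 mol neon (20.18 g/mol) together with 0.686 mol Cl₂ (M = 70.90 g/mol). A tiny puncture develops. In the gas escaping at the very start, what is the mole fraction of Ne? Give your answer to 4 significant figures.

0.9166

Effusion rate of each component ∝ n_i/√M_i (partial pressure × 1/√M).
x_Ne(eff) = (n_Ne/√M_Ne) / (n_Ne/√M_Ne + n_Cl₂/√M_Cl₂)
= (4.02/√20.18) / (4.02/√20.18 + 0.686/√70.90) = 0.8949/(0.8949 + 0.08147) = 0.9166.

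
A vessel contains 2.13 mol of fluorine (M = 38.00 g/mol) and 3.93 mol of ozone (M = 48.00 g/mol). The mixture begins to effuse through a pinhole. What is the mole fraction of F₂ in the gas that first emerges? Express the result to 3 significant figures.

Each component's effusion rate ∝ (its partial pressure)·(1/√M) ∝ n_i/√M_i.
So x_F₂ in the escaping gas = (n_F₂/√M_F₂) / Σ(n_i/√M_i)
= (2.13/√38.00) / (2.13/√38.00 + 3.93/√48.00) = 0.3455/(0.3455 + 0.5672) = 0.379.

0.379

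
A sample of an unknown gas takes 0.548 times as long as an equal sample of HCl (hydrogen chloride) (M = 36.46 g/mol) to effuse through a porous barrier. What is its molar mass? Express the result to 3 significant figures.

By Graham's law, t_X/t_HCl = √(M_X/M_HCl).
0.548 = √(M_X/36.46)
M_X = 36.46 × 0.548² = 36.46 × 0.3003 = 10.9 g/mol

10.9 g/mol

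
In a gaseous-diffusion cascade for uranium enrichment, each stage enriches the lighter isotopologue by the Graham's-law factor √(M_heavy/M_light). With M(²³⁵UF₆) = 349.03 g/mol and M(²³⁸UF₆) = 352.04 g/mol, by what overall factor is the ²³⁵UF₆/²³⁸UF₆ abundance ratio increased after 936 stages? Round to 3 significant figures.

55.6

Overall factor = α^936 with α = √(352.04/349.03), i.e. (352.04/349.03)^(936/2).
= 1.00862^468 = 55.6.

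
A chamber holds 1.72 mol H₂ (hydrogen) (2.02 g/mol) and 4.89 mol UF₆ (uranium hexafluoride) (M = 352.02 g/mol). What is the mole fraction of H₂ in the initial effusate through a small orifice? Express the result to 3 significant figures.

0.823

The effusion rate of species i is ∝ p_i/√M_i ∝ n_i/√M_i.
So x_H₂ in the escaping gas = (n_H₂/√M_H₂) / Σ(n_i/√M_i)
= (1.72/√2.02) / (1.72/√2.02 + 4.89/√352.02) = 1.210/(1.210 + 0.2606) = 0.823.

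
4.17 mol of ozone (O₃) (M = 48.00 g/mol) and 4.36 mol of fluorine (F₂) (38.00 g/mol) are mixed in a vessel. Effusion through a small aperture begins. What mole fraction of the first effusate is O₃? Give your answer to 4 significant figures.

The effusion rate of species i is ∝ p_i/√M_i ∝ n_i/√M_i.
So x_O₃ in the escaping gas = (n_O₃/√M_O₃) / Σ(n_i/√M_i)
= (4.17/√48.00) / (4.17/√48.00 + 4.36/√38.00) = 0.6019/(0.6019 + 0.7073) = 0.4597.

0.4597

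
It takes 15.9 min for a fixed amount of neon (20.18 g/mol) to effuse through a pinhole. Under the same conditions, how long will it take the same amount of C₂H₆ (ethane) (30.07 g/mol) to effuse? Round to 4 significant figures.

Since effusion rate ∝ 1/√M, t_C₂H₆/t_Ne = √(M_C₂H₆/M_Ne) = √(30.07/20.18) = √1.490 = 1.221.
So the time for C₂H₆ is 15.9 × 1.221 = 19.41 min.

19.41 min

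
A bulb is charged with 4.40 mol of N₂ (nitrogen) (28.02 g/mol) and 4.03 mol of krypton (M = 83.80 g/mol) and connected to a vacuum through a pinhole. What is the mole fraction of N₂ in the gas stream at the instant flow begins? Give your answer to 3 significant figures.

0.654

Rate_i ∝ x_i/√M_i (Graham's law weighted by mole fraction), so the effusate composition follows n_i/√M_i.
x_N₂(eff) = (n_N₂/√M_N₂) / (n_N₂/√M_N₂ + n_Kr/√M_Kr)
= (4.40/√28.02) / (4.40/√28.02 + 4.03/√83.80) = 0.8312/(0.8312 + 0.4402) = 0.654.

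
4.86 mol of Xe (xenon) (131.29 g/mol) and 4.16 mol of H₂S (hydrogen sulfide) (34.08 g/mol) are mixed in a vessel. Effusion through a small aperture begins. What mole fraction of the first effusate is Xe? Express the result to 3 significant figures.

0.373

The effusion rate of species i is ∝ p_i/√M_i ∝ n_i/√M_i.
So x_Xe in the escaping gas = (n_Xe/√M_Xe) / Σ(n_i/√M_i)
= (4.86/√131.29) / (4.86/√131.29 + 4.16/√34.08) = 0.4242/(0.4242 + 0.7126) = 0.373.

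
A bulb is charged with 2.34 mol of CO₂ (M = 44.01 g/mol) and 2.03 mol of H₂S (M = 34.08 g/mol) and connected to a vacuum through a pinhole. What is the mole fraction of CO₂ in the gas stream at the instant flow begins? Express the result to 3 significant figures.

0.504

Rate_i ∝ x_i/√M_i (Graham's law weighted by mole fraction), so the effusate composition follows n_i/√M_i.
Mole fraction of CO₂ in the effusate = (n_CO₂/√M_CO₂) / (n_CO₂/√M_CO₂ + n_H₂S/√M_H₂S)
= (2.34/√44.01) / (2.34/√44.01 + 2.03/√34.08) = 0.3527/(0.3527 + 0.3477) = 0.504.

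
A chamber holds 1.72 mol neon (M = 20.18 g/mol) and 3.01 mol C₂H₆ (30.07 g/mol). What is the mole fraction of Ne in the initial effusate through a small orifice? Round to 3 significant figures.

Rate_i ∝ x_i/√M_i (Graham's law weighted by mole fraction), so the effusate composition follows n_i/√M_i.
So x_Ne in the escaping gas = (n_Ne/√M_Ne) / Σ(n_i/√M_i)
= (1.72/√20.18) / (1.72/√20.18 + 3.01/√30.07) = 0.3829/(0.3829 + 0.5489) = 0.411.

0.411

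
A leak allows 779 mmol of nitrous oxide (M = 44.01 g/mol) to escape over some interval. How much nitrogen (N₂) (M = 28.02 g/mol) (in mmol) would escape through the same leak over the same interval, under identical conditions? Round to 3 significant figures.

976 mmol

Graham's law gives rate_N₂/rate_N₂O = √(M_N₂O/M_N₂) = √(44.01/28.02) = √1.571 = 1.253.
So the amount for N₂ is 779 × 1.253 = 976 mmol.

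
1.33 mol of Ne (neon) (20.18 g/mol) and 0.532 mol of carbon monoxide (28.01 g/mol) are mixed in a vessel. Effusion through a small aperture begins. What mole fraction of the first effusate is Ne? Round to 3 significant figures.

Each component's effusion rate ∝ (its partial pressure)·(1/√M) ∝ n_i/√M_i.
Mole fraction of Ne in the effusate = (n_Ne/√M_Ne) / (n_Ne/√M_Ne + n_CO/√M_CO)
= (1.33/√20.18) / (1.33/√20.18 + 0.532/√28.01) = 0.2961/(0.2961 + 0.1005) = 0.747.

0.747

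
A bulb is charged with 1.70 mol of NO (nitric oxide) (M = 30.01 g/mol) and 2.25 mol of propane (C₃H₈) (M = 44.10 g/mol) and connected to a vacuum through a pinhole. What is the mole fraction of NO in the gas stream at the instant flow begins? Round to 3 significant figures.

The effusion rate of species i is ∝ p_i/√M_i ∝ n_i/√M_i.
x_NO(eff) = (n_NO/√M_NO) / (n_NO/√M_NO + n_C₃H₈/√M_C₃H₈)
= (1.70/√30.01) / (1.70/√30.01 + 2.25/√44.10) = 0.3103/(0.3103 + 0.3388) = 0.478.

0.478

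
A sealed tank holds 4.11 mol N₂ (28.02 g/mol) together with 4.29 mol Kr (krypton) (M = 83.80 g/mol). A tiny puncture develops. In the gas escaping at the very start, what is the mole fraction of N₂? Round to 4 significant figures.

0.6236

Rate_i ∝ x_i/√M_i (Graham's law weighted by mole fraction), so the effusate composition follows n_i/√M_i.
x_N₂(eff) = (n_N₂/√M_N₂) / (n_N₂/√M_N₂ + n_Kr/√M_Kr)
= (4.11/√28.02) / (4.11/√28.02 + 4.29/√83.80) = 0.7764/(0.7764 + 0.4686) = 0.6236.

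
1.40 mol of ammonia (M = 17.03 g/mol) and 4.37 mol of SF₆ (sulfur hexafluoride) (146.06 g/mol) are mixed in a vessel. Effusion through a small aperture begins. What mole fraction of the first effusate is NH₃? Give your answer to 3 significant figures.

The effusion rate of species i is ∝ p_i/√M_i ∝ n_i/√M_i.
x_NH₃(eff) = (n_NH₃/√M_NH₃) / (n_NH₃/√M_NH₃ + n_SF₆/√M_SF₆)
= (1.40/√17.03) / (1.40/√17.03 + 4.37/√146.06) = 0.3393/(0.3393 + 0.3616) = 0.484.

0.484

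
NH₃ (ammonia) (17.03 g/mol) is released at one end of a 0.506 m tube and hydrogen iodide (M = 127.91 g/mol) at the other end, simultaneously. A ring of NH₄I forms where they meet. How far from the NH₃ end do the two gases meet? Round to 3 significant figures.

The fronts meet when d_NH₃ + d_HI = L with d_NH₃/d_HI = √(M_HI/M_NH₃) (Graham's law). Here √(M_HI/M_NH₃) = √(127.91/17.03) = 2.741.
With d_NH₃ + d_HI = 0.506 m, d_HI = 0.506/(1 + 2.741) = 0.1353 m.
d_NH₃ = 0.506 − 0.1353 = 0.371 m.

0.371 m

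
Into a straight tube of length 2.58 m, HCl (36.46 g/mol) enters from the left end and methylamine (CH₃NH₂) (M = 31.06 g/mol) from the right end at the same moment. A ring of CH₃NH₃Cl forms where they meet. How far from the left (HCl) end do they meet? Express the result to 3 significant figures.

Distances travelled in equal time are proportional to diffusion rates, so d_HCl/d_CH₃NH₂ = √(M_CH₃NH₂/M_HCl) = √(31.06/36.46) = 0.9230.
With d_HCl + d_CH₃NH₂ = 2.58 m, d_CH₃NH₂ = 2.58/(1 + 0.9230) = 1.342 m.
d_HCl = 2.58 − 1.342 = 1.24 m.

1.24 m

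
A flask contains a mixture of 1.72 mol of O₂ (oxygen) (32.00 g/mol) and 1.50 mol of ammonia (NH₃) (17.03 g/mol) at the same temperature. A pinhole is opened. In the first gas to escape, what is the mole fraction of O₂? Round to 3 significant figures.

Each component's effusion rate ∝ (its partial pressure)·(1/√M) ∝ n_i/√M_i.
x_O₂(eff) = (n_O₂/√M_O₂) / (n_O₂/√M_O₂ + n_NH₃/√M_NH₃)
= (1.72/√32.00) / (1.72/√32.00 + 1.50/√17.03) = 0.3041/(0.3041 + 0.3635) = 0.455.

0.455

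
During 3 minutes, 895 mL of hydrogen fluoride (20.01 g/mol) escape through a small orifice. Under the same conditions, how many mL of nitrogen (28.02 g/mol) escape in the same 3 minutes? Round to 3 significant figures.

Using Graham's law: rate_N₂/rate_HF = √(M_HF/M_N₂) = √(20.01/28.02) = √0.7141 = 0.8451.
So the volume for N₂ is 895 × 0.8451 = 756 mL.

756 mL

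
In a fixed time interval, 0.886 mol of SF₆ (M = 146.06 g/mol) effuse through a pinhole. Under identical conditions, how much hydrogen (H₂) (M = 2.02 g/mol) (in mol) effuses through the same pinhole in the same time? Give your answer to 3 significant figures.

Since effusion rate ∝ 1/√M, rate_H₂/rate_SF₆ = √(M_SF₆/M_H₂) = √(146.06/2.02) = √72.31 = 8.503.
So the amount for H₂ is 0.886 × 8.503 = 7.53 mol.

7.53 mol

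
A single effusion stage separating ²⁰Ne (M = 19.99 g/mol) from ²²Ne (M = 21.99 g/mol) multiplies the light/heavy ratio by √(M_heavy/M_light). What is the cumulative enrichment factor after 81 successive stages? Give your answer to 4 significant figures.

47.56

Each stage multiplies the ratio by α = √(21.99/19.99), so after 81 stages the overall factor is α^81 = (21.99/19.99)^(81/2).
= 1.10005^(81/2) = 47.56.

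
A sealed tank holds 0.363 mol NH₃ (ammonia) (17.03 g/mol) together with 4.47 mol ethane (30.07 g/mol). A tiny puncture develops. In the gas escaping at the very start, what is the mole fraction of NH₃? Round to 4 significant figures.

Each component's effusion rate ∝ (its partial pressure)·(1/√M) ∝ n_i/√M_i.
x_NH₃(eff) = (n_NH₃/√M_NH₃) / (n_NH₃/√M_NH₃ + n_C₂H₆/√M_C₂H₆)
= (0.363/√17.03) / (0.363/√17.03 + 4.47/√30.07) = 0.08796/(0.08796 + 0.8152) = 0.09740.

0.09740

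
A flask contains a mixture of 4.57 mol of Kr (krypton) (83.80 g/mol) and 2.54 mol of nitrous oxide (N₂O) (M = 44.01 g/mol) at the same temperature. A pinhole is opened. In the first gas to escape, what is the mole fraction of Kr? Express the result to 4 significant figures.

0.5659

Each component's effusion rate ∝ (its partial pressure)·(1/√M) ∝ n_i/√M_i.
So x_Kr in the escaping gas = (n_Kr/√M_Kr) / Σ(n_i/√M_i)
= (4.57/√83.80) / (4.57/√83.80 + 2.54/√44.01) = 0.4992/(0.4992 + 0.3829) = 0.5659.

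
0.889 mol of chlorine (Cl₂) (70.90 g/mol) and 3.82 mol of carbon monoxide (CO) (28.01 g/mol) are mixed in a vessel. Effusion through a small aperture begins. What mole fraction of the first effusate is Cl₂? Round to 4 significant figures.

0.1276

Effusion rate of each component ∝ n_i/√M_i (partial pressure × 1/√M).
So x_Cl₂ in the escaping gas = (n_Cl₂/√M_Cl₂) / Σ(n_i/√M_i)
= (0.889/√70.90) / (0.889/√70.90 + 3.82/√28.01) = 0.1056/(0.1056 + 0.7218) = 0.1276.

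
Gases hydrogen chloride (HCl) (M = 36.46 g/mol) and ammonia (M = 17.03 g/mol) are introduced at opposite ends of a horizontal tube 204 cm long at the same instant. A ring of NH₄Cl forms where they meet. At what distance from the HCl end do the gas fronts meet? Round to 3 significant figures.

82.8 cm

Graham's law gives d_HCl/d_NH₃ = rate_HCl/rate_NH₃ = √(M_NH₃/M_HCl) = √(17.03/36.46) = 0.6834.
With d_HCl + d_NH₃ = 204 cm, d_NH₃ = 204/(1 + 0.6834) = 121.2 cm.
d_HCl = 204 − 121.2 = 82.8 cm.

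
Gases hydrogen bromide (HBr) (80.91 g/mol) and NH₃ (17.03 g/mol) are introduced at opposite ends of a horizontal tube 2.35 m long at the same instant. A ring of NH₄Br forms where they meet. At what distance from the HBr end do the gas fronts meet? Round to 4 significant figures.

0.7391 m

Graham's law gives d_HBr/d_NH₃ = rate_HBr/rate_NH₃ = √(M_NH₃/M_HBr) = √(17.03/80.91) = 0.4588.
With d_HBr + d_NH₃ = 2.35 m, d_NH₃ = 2.35/(1 + 0.4588) = 1.611 m.
d_HBr = 2.35 − 1.611 = 0.7391 m.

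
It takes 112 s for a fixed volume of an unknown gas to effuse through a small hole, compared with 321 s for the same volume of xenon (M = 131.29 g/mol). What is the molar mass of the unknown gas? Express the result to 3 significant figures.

Using Graham's law: t_X/t_Xe = √(M_X/M_Xe).
112/321 = 0.3489 = √(M_X/131.29)
M_X = 131.29 × 0.3489² = 131.29 × 0.1217 = 16.0 g/mol

16.0 g/mol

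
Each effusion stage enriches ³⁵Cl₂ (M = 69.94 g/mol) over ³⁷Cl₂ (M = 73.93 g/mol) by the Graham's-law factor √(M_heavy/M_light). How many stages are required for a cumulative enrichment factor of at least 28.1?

With α = √(73.93/69.94) per stage, ln α = ½ ln(1.05705) = 0.02774.
Need α^N ≥ 28.1 ⇒ N ≥ ln(28.1) / ln α = 3.336 / 0.02774 = 120.25.
Rounding up, N = 121 stages.

121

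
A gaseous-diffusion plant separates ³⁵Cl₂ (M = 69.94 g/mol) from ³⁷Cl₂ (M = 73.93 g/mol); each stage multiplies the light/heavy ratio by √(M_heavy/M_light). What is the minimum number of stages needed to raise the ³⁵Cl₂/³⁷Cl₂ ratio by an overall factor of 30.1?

123

Per stage α = (73.93/69.94)^(1/2) = 1.05705^0.5, giving ln α = 0.02774.
Need α^N ≥ 30.1 ⇒ N ≥ ln(30.1) / ln α = 3.405 / 0.02774 = 122.73.
Minimum whole number of stages: N = 123.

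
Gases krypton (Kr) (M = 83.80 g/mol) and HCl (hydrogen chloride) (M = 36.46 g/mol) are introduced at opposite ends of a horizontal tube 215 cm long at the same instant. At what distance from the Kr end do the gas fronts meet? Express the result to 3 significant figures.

Graham's law gives d_Kr/d_HCl = rate_Kr/rate_HCl = √(M_HCl/M_Kr) = √(36.46/83.80) = 0.6596.
With d_Kr + d_HCl = 215 cm, d_HCl = 215/(1 + 0.6596) = 129.5 cm.
d_Kr = 215 − 129.5 = 85.5 cm.

85.5 cm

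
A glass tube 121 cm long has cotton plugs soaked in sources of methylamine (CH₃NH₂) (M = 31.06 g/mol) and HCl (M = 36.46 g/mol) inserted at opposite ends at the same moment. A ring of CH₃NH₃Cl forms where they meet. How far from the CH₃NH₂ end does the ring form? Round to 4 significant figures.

In equal time, each gas travels a distance ∝ its rate ∝ 1/√M, so d_CH₃NH₂/d_HCl = √(M_HCl/M_CH₃NH₂) = √(36.46/31.06) = 1.083.
With d_CH₃NH₂ + d_HCl = 121 cm, d_HCl = 121/(1 + 1.083) = 58.08 cm.
d_CH₃NH₂ = 121 − 58.08 = 62.92 cm.

62.92 cm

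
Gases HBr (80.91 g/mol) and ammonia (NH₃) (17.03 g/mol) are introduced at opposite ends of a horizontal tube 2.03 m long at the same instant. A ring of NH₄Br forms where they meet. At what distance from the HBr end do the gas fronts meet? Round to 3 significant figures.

0.638 m

In equal time, each gas travels a distance ∝ its rate ∝ 1/√M, so d_HBr/d_NH₃ = √(M_NH₃/M_HBr) = √(17.03/80.91) = 0.4588.
With d_HBr + d_NH₃ = 2.03 m, d_NH₃ = 2.03/(1 + 0.4588) = 1.392 m.
d_HBr = 2.03 − 1.392 = 0.638 m.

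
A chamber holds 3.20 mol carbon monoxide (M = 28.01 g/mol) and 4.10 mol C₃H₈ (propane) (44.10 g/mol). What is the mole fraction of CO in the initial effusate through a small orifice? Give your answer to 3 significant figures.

0.495

Each component's effusion rate ∝ (its partial pressure)·(1/√M) ∝ n_i/√M_i.
Mole fraction of CO in the effusate = (n_CO/√M_CO) / (n_CO/√M_CO + n_C₃H₈/√M_C₃H₈)
= (3.20/√28.01) / (3.20/√28.01 + 4.10/√44.10) = 0.6046/(0.6046 + 0.6174) = 0.495.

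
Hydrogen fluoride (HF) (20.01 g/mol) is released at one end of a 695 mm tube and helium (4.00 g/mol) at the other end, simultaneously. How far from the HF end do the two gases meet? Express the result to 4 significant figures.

214.7 mm

In equal time, each gas travels a distance ∝ its rate ∝ 1/√M, so d_HF/d_He = √(M_He/M_HF) = √(4.00/20.01) = 0.4471.
With d_HF + d_He = 695 mm, d_He = 695/(1 + 0.4471) = 480.3 mm.
d_HF = 695 − 480.3 = 214.7 mm.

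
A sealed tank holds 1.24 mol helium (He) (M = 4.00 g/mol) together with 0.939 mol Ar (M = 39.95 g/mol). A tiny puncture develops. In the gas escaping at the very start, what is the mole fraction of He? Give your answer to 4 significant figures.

0.8067

Rate_i ∝ x_i/√M_i (Graham's law weighted by mole fraction), so the effusate composition follows n_i/√M_i.
x_He(eff) = (n_He/√M_He) / (n_He/√M_He + n_Ar/√M_Ar)
= (1.24/√4.00) / (1.24/√4.00 + 0.939/√39.95) = 0.6200/(0.6200 + 0.1486) = 0.8067.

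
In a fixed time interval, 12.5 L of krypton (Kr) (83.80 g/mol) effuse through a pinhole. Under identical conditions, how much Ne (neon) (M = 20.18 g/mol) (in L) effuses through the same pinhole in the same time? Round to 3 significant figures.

Using Graham's law: rate_Ne/rate_Kr = √(M_Kr/M_Ne) = √(83.80/20.18) = √4.153 = 2.038.
So the volume for Ne is 12.5 × 2.038 = 25.5 L.

25.5 L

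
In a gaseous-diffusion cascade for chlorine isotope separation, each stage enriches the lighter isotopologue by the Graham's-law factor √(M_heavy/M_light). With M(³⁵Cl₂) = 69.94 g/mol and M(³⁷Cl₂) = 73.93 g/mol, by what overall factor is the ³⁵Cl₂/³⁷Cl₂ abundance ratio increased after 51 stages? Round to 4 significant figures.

Overall factor = α^51 with α = √(73.93/69.94), i.e. (73.93/69.94)^(51/2).
= 1.05705^(51/2) = 4.116.

4.116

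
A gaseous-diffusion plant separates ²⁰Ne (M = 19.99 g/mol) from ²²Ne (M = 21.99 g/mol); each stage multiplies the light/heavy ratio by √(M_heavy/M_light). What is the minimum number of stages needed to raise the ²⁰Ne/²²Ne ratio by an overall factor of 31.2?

Single-stage factor α = √(21.99/19.99), so ln α = ½ ln(1.10005) = 0.04768.
Need α^N ≥ 31.2 ⇒ N ≥ ln(31.2) / ln α = 3.440 / 0.04768 = 72.16.
Rounding up, N = 73 stages.

73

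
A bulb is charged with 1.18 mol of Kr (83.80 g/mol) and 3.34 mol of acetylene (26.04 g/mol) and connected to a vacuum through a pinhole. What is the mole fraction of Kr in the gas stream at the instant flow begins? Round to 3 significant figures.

Effusion rate of each component ∝ n_i/√M_i (partial pressure × 1/√M).
So x_Kr in the escaping gas = (n_Kr/√M_Kr) / Σ(n_i/√M_i)
= (1.18/√83.80) / (1.18/√83.80 + 3.34/√26.04) = 0.1289/(0.1289 + 0.6545) = 0.165.

0.165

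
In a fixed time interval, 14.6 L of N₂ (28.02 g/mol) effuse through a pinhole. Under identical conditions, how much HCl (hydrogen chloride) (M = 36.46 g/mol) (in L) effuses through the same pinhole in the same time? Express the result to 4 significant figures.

By Graham's law, rate_HCl/rate_N₂ = √(M_N₂/M_HCl) = √(28.02/36.46) = √0.7685 = 0.8766.
So the volume for HCl is 14.6 × 0.8766 = 12.80 L.

12.80 L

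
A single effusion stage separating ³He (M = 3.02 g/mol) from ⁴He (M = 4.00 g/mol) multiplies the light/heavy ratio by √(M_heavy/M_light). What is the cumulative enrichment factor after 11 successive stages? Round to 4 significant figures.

Overall factor = α^11 with α = √(4.00/3.02), i.e. (4.00/3.02)^(11/2).
= 1.32450^(11/2) = 4.691.

4.691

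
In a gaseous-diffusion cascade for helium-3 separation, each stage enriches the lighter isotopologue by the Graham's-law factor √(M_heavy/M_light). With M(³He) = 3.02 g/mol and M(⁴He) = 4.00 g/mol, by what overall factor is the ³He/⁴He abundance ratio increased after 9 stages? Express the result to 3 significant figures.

After 9 stages the ratio has grown by (√(4.00/3.02))^9 = (4.00/3.02)^(9/2).
= 1.32450^(9/2) = 3.54.

3.54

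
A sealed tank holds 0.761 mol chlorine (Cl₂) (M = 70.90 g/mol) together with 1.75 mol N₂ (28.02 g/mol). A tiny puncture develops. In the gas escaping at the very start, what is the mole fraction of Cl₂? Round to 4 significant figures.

Rate_i ∝ x_i/√M_i (Graham's law weighted by mole fraction), so the effusate composition follows n_i/√M_i.
Mole fraction of Cl₂ in the effusate = (n_Cl₂/√M_Cl₂) / (n_Cl₂/√M_Cl₂ + n_N₂/√M_N₂)
= (0.761/√70.90) / (0.761/√70.90 + 1.75/√28.02) = 0.09038/(0.09038 + 0.3306) = 0.2147.

0.2147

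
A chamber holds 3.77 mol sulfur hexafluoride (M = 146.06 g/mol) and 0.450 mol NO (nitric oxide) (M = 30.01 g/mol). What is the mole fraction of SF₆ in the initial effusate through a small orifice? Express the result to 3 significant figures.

Effusion rate of each component ∝ n_i/√M_i (partial pressure × 1/√M).
x_SF₆(eff) = (n_SF₆/√M_SF₆) / (n_SF₆/√M_SF₆ + n_NO/√M_NO)
= (3.77/√146.06) / (3.77/√146.06 + 0.450/√30.01) = 0.3119/(0.3119 + 0.08214) = 0.792.

0.792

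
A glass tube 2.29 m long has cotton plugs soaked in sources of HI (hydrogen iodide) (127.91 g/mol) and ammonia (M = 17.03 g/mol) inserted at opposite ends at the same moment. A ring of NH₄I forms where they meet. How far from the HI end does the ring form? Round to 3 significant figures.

Graham's law gives d_HI/d_NH₃ = rate_HI/rate_NH₃ = √(M_NH₃/M_HI) = √(17.03/127.91) = 0.3649.
With d_HI + d_NH₃ = 2.29 m, d_NH₃ = 2.29/(1 + 0.3649) = 1.678 m.
d_HI = 2.29 − 1.678 = 0.612 m.

0.612 m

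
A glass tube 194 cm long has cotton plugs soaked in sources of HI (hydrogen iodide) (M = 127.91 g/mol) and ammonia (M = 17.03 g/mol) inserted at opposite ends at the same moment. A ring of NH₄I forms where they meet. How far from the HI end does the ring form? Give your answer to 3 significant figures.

The fronts meet when d_HI + d_NH₃ = L with d_HI/d_NH₃ = √(M_NH₃/M_HI) (Graham's law). Here √(M_NH₃/M_HI) = √(17.03/127.91) = 0.3649.
With d_HI + d_NH₃ = 194 cm, d_NH₃ = 194/(1 + 0.3649) = 142.1 cm.
d_HI = 194 − 142.1 = 51.9 cm.

51.9 cm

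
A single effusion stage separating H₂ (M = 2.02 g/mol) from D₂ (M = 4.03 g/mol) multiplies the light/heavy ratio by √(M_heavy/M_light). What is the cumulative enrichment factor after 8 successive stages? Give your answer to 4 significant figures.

After 8 stages the ratio has grown by (√(4.03/2.02))^8 = (4.03/2.02)^(8/2).
= 1.99505^4 = 15.84.

15.84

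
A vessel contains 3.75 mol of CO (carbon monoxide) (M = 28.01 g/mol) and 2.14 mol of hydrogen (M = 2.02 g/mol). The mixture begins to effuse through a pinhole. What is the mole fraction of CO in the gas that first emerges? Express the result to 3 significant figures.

Rate_i ∝ x_i/√M_i (Graham's law weighted by mole fraction), so the effusate composition follows n_i/√M_i.
So x_CO in the escaping gas = (n_CO/√M_CO) / Σ(n_i/√M_i)
= (3.75/√28.01) / (3.75/√28.01 + 2.14/√2.02) = 0.7086/(0.7086 + 1.506) = 0.320.

0.320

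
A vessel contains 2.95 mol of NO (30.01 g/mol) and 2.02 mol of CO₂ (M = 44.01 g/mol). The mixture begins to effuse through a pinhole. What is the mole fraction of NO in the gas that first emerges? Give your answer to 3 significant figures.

The effusion rate of species i is ∝ p_i/√M_i ∝ n_i/√M_i.
Mole fraction of NO in the effusate = (n_NO/√M_NO) / (n_NO/√M_NO + n_CO₂/√M_CO₂)
= (2.95/√30.01) / (2.95/√30.01 + 2.02/√44.01) = 0.5385/(0.5385 + 0.3045) = 0.639.

0.639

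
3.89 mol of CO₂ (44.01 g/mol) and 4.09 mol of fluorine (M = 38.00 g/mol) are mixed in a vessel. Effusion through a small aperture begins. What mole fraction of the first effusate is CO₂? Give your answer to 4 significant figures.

0.4692

Effusion rate of each component ∝ n_i/√M_i (partial pressure × 1/√M).
x_CO₂(eff) = (n_CO₂/√M_CO₂) / (n_CO₂/√M_CO₂ + n_F₂/√M_F₂)
= (3.89/√44.01) / (3.89/√44.01 + 4.09/√38.00) = 0.5864/(0.5864 + 0.6635) = 0.4692.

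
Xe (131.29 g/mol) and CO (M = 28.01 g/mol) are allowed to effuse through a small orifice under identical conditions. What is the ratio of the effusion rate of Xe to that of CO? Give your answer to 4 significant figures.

0.4619

Using Graham's law: rate_Xe/rate_CO = √(M_CO/M_Xe) = √(28.01/131.29) = √0.2133 = 0.4619.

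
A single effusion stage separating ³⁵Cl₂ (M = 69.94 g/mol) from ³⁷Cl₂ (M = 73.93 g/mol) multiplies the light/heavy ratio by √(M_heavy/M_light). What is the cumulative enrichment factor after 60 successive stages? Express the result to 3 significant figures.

The single-stage factor is √(M_heavy/M_light), so 60 stages give [√(73.93/69.94)]^60 = (73.93/69.94)^(60/2).
= 1.05705^30 = 5.28.

5.28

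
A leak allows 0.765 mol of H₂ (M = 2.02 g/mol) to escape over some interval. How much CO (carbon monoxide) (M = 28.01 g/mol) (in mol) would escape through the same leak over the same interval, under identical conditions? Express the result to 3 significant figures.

From Graham's law, rate_CO/rate_H₂ = √(M_H₂/M_CO) = √(2.02/28.01) = √0.07212 = 0.2685.
So the amount for CO is 0.765 × 0.2685 = 0.205 mol.

0.205 mol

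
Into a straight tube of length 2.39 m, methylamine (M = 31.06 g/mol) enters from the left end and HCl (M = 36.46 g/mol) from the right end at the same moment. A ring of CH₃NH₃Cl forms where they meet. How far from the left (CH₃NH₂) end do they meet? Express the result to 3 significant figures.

1.24 m

In equal time, each gas travels a distance ∝ its rate ∝ 1/√M, so d_CH₃NH₂/d_HCl = √(M_HCl/M_CH₃NH₂) = √(36.46/31.06) = 1.083.
With d_CH₃NH₂ + d_HCl = 2.39 m, d_HCl = 2.39/(1 + 1.083) = 1.147 m.
d_CH₃NH₂ = 2.39 − 1.147 = 1.24 m.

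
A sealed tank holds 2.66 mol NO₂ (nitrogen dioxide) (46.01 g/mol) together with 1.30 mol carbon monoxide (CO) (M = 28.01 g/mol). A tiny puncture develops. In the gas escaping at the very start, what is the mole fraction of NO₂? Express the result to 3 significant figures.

Rate_i ∝ x_i/√M_i (Graham's law weighted by mole fraction), so the effusate composition follows n_i/√M_i.
Mole fraction of NO₂ in the effusate = (n_NO₂/√M_NO₂) / (n_NO₂/√M_NO₂ + n_CO/√M_CO)
= (2.66/√46.01) / (2.66/√46.01 + 1.30/√28.01) = 0.3922/(0.3922 + 0.2456) = 0.615.

0.615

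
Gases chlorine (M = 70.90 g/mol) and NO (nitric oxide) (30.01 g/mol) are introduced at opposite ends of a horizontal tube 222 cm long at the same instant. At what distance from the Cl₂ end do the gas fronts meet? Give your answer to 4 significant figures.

87.50 cm

Graham's law gives d_Cl₂/d_NO = rate_Cl₂/rate_NO = √(M_NO/M_Cl₂) = √(30.01/70.90) = 0.6506.
With d_Cl₂ + d_NO = 222 cm, d_NO = 222/(1 + 0.6506) = 134.5 cm.
d_Cl₂ = 222 − 134.5 = 87.50 cm.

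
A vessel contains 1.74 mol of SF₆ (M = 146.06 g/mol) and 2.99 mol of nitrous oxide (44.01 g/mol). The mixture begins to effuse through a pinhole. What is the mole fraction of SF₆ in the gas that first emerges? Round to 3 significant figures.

0.242

Rate_i ∝ x_i/√M_i (Graham's law weighted by mole fraction), so the effusate composition follows n_i/√M_i.
So x_SF₆ in the escaping gas = (n_SF₆/√M_SF₆) / Σ(n_i/√M_i)
= (1.74/√146.06) / (1.74/√146.06 + 2.99/√44.01) = 0.1440/(0.1440 + 0.4507) = 0.242.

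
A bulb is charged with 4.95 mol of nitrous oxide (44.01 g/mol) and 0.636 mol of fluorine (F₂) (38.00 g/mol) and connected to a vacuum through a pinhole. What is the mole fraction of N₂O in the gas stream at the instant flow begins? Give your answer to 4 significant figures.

0.8785

Each component's effusion rate ∝ (its partial pressure)·(1/√M) ∝ n_i/√M_i.
So x_N₂O in the escaping gas = (n_N₂O/√M_N₂O) / Σ(n_i/√M_i)
= (4.95/√44.01) / (4.95/√44.01 + 0.636/√38.00) = 0.7462/(0.7462 + 0.1032) = 0.8785.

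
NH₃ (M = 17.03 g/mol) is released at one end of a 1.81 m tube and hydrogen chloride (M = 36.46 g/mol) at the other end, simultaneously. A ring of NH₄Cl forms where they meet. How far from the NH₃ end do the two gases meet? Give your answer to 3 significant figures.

1.08 m

Graham's law gives d_NH₃/d_HCl = rate_NH₃/rate_HCl = √(M_HCl/M_NH₃) = √(36.46/17.03) = 1.463.
With d_NH₃ + d_HCl = 1.81 m, d_HCl = 1.81/(1 + 1.463) = 0.7348 m.
d_NH₃ = 1.81 − 0.7348 = 1.08 m.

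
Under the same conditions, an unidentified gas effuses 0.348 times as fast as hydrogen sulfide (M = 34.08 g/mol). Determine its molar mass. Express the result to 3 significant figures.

281 g/mol

By Graham's law, rate_X/rate_H₂S = √(M_H₂S/M_X).
0.348 = √(34.08/M_X)
M_X = 34.08 / 0.348² = 34.08 / 0.1211 = 281 g/mol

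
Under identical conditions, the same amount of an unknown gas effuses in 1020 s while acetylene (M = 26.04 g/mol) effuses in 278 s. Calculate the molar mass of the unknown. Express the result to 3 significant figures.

From Graham's law, t_X/t_C₂H₂ = √(M_X/M_C₂H₂).
1020/278 = 3.669 = √(M_X/26.04)
M_X = 26.04 × 3.669² = 26.04 × 13.46 = 351 g/mol

351 g/mol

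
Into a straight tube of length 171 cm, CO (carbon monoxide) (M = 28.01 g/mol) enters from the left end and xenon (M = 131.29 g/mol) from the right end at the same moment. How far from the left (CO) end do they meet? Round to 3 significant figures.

In equal time, each gas travels a distance ∝ its rate ∝ 1/√M, so d_CO/d_Xe = √(M_Xe/M_CO) = √(131.29/28.01) = 2.165.
With d_CO + d_Xe = 171 cm, d_Xe = 171/(1 + 2.165) = 54.03 cm.
d_CO = 171 − 54.03 = 117 cm.

117 cm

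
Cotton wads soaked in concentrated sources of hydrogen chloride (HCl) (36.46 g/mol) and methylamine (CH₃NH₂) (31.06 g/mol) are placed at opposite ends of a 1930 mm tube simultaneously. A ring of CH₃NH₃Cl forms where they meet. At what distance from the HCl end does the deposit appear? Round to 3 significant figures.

926 mm

In equal time, each gas travels a distance ∝ its rate ∝ 1/√M, so d_HCl/d_CH₃NH₂ = √(M_CH₃NH₂/M_HCl) = √(31.06/36.46) = 0.9230.
With d_HCl + d_CH₃NH₂ = 1930 mm, d_CH₃NH₂ = 1930/(1 + 0.9230) = 1004 mm.
d_HCl = 1930 − 1004 = 926 mm.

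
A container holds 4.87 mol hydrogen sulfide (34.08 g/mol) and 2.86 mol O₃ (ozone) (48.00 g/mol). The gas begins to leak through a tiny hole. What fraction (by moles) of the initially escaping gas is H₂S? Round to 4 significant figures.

0.6690

Effusion rate of each component ∝ n_i/√M_i (partial pressure × 1/√M).
Mole fraction of H₂S in the effusate = (n_H₂S/√M_H₂S) / (n_H₂S/√M_H₂S + n_O₃/√M_O₃)
= (4.87/√34.08) / (4.87/√34.08 + 2.86/√48.00) = 0.8342/(0.8342 + 0.4128) = 0.6690.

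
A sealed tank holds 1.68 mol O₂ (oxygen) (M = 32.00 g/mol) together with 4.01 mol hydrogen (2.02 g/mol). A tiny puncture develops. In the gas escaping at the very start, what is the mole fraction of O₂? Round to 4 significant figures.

0.09524

Rate_i ∝ x_i/√M_i (Graham's law weighted by mole fraction), so the effusate composition follows n_i/√M_i.
x_O₂(eff) = (n_O₂/√M_O₂) / (n_O₂/√M_O₂ + n_H₂/√M_H₂)
= (1.68/√32.00) / (1.68/√32.00 + 4.01/√2.02) = 0.2970/(0.2970 + 2.821) = 0.09524.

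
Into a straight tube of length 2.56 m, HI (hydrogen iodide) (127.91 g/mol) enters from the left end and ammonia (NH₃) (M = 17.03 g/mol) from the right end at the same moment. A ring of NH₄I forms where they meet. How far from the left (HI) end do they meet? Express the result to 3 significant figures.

Distances travelled in equal time are proportional to diffusion rates, so d_HI/d_NH₃ = √(M_NH₃/M_HI) = √(17.03/127.91) = 0.3649.
With d_HI + d_NH₃ = 2.56 m, d_NH₃ = 2.56/(1 + 0.3649) = 1.876 m.
d_HI = 2.56 − 1.876 = 0.684 m.

0.684 m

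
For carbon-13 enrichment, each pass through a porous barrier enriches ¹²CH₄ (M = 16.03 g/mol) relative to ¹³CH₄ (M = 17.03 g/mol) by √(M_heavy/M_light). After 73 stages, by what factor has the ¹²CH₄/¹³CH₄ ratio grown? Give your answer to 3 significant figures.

9.10

Each stage multiplies the ratio by α = √(17.03/16.03), so after 73 stages the overall factor is α^73 = (17.03/16.03)^(73/2).
= 1.06238^(73/2) = 9.10.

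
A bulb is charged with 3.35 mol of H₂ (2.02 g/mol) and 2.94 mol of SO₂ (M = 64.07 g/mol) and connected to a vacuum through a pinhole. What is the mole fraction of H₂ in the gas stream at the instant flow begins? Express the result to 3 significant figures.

0.865

The effusion rate of species i is ∝ p_i/√M_i ∝ n_i/√M_i.
x_H₂(eff) = (n_H₂/√M_H₂) / (n_H₂/√M_H₂ + n_SO₂/√M_SO₂)
= (3.35/√2.02) / (3.35/√2.02 + 2.94/√64.07) = 2.357/(2.357 + 0.3673) = 0.865.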